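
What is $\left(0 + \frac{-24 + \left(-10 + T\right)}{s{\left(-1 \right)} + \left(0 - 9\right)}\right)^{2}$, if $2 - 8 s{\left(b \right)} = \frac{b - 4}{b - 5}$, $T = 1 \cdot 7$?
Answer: $\frac{1679616}{180625} \approx 9.2989$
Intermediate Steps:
$T = 7$
$s{\left(b \right)} = \frac{1}{4} - \frac{-4 + b}{8 \left(-5 + b\right)}$ ($s{\left(b \right)} = \frac{1}{4} - \frac{\left(b - 4\right) \frac{1}{b - 5}}{8} = \frac{1}{4} - \frac{\left(-4 + b\right) \frac{1}{-5 + b}}{8} = \frac{1}{4} - \frac{\frac{1}{-5 + b} \left(-4 + b\right)}{8} = \frac{1}{4} - \frac{-4 + b}{8 \left(-5 + b\right)}$)
$\left(0 + \frac{-24 + \left(-10 + T\right)}{s{\left(-1 \right)} + \left(0 - 9\right)}\right)^{2} = \left(0 + \frac{-24 + \left(-10 + 7\right)}{\frac{-6 - 1}{8 \left(-5 - 1\right)} + \left(0 - 9\right)}\right)^{2} = \left(0 + \frac{-24 - 3}{\frac{1}{8} \frac{1}{-6} \left(-7\right) + \left(0 - 9\right)}\right)^{2} = \left(0 - \frac{27}{\frac{1}{8} \left(- \frac{1}{6}\right) \left(-7\right) - 9}\right)^{2} = \left(0 - \frac{27}{\frac{7}{48} - 9}\right)^{2} = \left(0 - \frac{27}{- \frac{425}{48}}\right)^{2} = \left(0 - - \frac{1296}{425}\right)^{2} = \left(0 + \frac{1296}{425}\right)^{2} = \left(\frac{1296}{425}\right)^{2} = \frac{1679616}{180625}$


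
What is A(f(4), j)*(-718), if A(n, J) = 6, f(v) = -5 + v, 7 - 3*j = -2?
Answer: -4308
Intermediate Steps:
j = 3 (j = 7/3 - ⅓*(-2) = 7/3 + ⅔ = 3)
A(f(4), j)*(-718) = 6*(-718) = -4308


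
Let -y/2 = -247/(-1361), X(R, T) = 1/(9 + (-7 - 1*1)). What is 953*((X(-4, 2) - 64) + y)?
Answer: -82183861/1361 ≈ -60385.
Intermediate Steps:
X(R, T) = 1 (X(R, T) = 1/(9 + (-7 - 1)) = 1/(9 - 8) = 1/1 = 1)
y = -494/1361 (y = -(-494)/(-1361) = -(-494)*(-1)/1361 = -2*247/1361 = -494/1361 ≈ -0.36297)
953*((X(-4, 2) - 64) + y) = 953*((1 - 64) - 494/1361) = 953*(-63 - 494/1361) = 953*(-86237/1361) = -82183861/1361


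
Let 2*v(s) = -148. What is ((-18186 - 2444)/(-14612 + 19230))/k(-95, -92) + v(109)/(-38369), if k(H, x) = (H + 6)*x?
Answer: 27115529/19605617404 ≈ 0.0013830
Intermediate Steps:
k(H, x) = x*(6 + H) (k(H, x) = (6 + H)*x = x*(6 + H))
v(s) = -74 (v(s) = (½)*(-148) = -74)
((-18186 - 2444)/(-14612 + 19230))/k(-95, -92) + v(109)/(-38369) = ((-18186 - 2444)/(-14612 + 19230))/((-92*(6 - 95))) - 74/(-38369) = (-20630/4618)/((-92*(-89))) - 74*(-1/38369) = -20630*1/4618/8188 + 2/1037 = -10315/2309*1/8188 + 2/1037 = -10315/18906092 + 2/1037 = 27115529/19605617404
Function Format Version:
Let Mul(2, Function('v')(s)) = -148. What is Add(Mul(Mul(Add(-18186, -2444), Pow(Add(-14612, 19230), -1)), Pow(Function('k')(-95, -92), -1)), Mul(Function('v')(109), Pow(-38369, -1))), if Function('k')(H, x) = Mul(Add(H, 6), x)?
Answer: Rational(27115529, 19605617404) ≈ 0.0013830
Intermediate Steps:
Function('k')(H, x) = Mul(x, Add(6, H)) (Function('k')(H, x) = Mul(Add(6, H), x) = Mul(x, Add(6, H)))
Function('v')(s) = -74 (Function('v')(s) = Mul(Rational(1, 2), -148) = -74)
Add(Mul(Mul(Add(-18186, -2444), Pow(Add(-14612, 19230), -1)), Pow(Function('k')(-95, -92), -1)), Mul(Function('v')(109), Pow(-38369, -1))) = Add(Mul(Mul(Add(-18186, -2444), Pow(Add(-14612, 19230), -1)), Pow(Mul(-92, Add(6, -95)), -1)), Mul(-74, Pow(-38369, -1))) = Add(Mul(Mul(-20630, Pow(4618, -1)), Pow(Mul(-92, -89), -1)), Mul(-74, Rational(-1, 38369))) = Add(Mul(Mul(-20630, Rational(1, 4618)), Pow(8188, -1)), Rational(2, 1037)) = Add(Mul(Rational(-10315, 2309), Rational(1, 8188)), Rational(2, 1037)) = Add(Rational(-10315, 18906092), Rational(2, 1037)) = Rational(27115529, 19605617404)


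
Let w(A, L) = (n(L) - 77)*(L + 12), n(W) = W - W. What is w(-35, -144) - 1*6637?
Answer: 3527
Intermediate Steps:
n(W) = 0
w(A, L) = -924 - 77*L (w(A, L) = (0 - 77)*(L + 12) = -77*(12 + L) = -924 - 77*L)
w(-35, -144) - 1*6637 = (-924 - 77*(-144)) - 1*6637 = (-924 + 11088) - 6637 = 10164 - 6637 = 3527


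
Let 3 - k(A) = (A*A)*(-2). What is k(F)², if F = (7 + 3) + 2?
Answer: 84681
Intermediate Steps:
F = 12 (F = 10 + 2 = 12)
k(A) = 3 + 2*A² (k(A) = 3 - A*A*(-2) = 3 - A²*(-2) = 3 - (-2)*A² = 3 + 2*A²)
k(F)² = (3 + 2*12²)² = (3 + 2*144)² = (3 + 288)² = 291² = 84681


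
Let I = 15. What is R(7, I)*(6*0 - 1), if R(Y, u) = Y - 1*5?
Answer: -2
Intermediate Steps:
R(Y, u) = -5 + Y (R(Y, u) = Y - 5 = -5 + Y)
R(7, I)*(6*0 - 1) = (-5 + 7)*(6*0 - 1) = 2*(0 - 1) = 2*(-1) = -2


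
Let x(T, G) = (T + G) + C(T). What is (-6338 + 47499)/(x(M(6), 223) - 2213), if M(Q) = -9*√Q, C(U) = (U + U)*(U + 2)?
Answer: -20950949/512087 + 1852245*√6/1024174 ≈ -36.483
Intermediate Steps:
C(U) = 2*U*(2 + U) (C(U) = (2*U)*(2 + U) = 2*U*(2 + U))
x(T, G) = G + T + 2*T*(2 + T) (x(T, G) = (T + G) + 2*T*(2 + T) = (G + T) + 2*T*(2 + T) = G + T + 2*T*(2 + T))
(-6338 + 47499)/(x(M(6), 223) - 2213) = (-6338 + 47499)/((223 - 9*√6 + 2*(-9*√6)*(2 - 9*√6)) - 2213) = 41161/((223 - 9*√6 - 18*√6*(2 - 9*√6)) - 2213) = 41161/(-1990 - 9*√6 - 18*√6*(2 - 9*√6))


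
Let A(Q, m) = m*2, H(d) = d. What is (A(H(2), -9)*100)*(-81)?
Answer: 145800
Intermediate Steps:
A(Q, m) = 2*m
(A(H(2), -9)*100)*(-81) = ((2*(-9))*100)*(-81) = -18*100*(-81) = -1800*(-81) = 145800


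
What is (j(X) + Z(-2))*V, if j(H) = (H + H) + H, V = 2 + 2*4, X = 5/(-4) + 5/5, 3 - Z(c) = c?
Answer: 85/2 ≈ 42.500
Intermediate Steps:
Z(c) = 3 - c
X = -¼ (X = 5*(-¼) + 5*(⅕) = -5/4 + 1 = -¼ ≈ -0.25000)
V = 10 (V = 2 + 8 = 10)
j(H) = 3*H (j(H) = 2*H + H = 3*H)
(j(X) + Z(-2))*V = (3*(-¼) + (3 - 1*(-2)))*10 = (-¾ + (3 + 2))*10 = (-¾ + 5)*10 = (17/4)*10 = 85/2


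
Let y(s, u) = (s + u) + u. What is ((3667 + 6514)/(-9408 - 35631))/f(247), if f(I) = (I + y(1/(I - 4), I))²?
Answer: -200392623/486767161013248 ≈ -4.1168e-7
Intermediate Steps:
y(s, u) = s + 2*u
f(I) = (1/(-4 + I) + 3*I)² (f(I) = (I + (1/(I - 4) + 2*I))² = (I + (1/(-4 + I) + 2*I))² = (1/(-4 + I) + 3*I)²)
((3667 + 6514)/(-9408 - 35631))/f(247) = ((3667 + 6514)/(-9408 - 35631))/(((1 + 3*247*(-4 + 247))²/(-4 + 247)²)) = (10181/(-45039))/(((1 + 3*247*243)²/243²)) = (10181*(-1/45039))/(((1 + 180063)²*(1/59049))) = -10181/(45039*(180064²*(1/59049))) = -10181/(45039*(32423044096*(1/59049))) = -10181/(45039*32423044096/59049) = -10181/45039*59049/32423044096 = -200392623/486767161013248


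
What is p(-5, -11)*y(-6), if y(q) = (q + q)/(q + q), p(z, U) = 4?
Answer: 4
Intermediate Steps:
y(q) = 1 (y(q) = (2*q)/((2*q)) = (2*q)*(1/(2*q)) = 1)
p(-5, -11)*y(-6) = 4*1 = 4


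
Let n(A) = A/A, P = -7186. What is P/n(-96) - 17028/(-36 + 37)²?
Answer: -24214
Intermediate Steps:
n(A) = 1
P/n(-96) - 17028/(-36 + 37)² = -7186/1 - 17028/(-36 + 37)² = -7186*1 - 17028/(1²) = -7186 - 17028/1 = -7186 - 17028*1 = -7186 - 17028 = -24214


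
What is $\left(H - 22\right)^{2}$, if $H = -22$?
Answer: $1936$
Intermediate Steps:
$\left(H - 22\right)^{2} = \left(-22 - 22\right)^{2} = \left(-44\right)^{2} = 1936$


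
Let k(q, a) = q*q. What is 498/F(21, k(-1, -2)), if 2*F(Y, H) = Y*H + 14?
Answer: 996/35 ≈ 28.457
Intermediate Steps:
k(q, a) = q**2
F(Y, H) = 7 + H*Y/2 (F(Y, H) = (Y*H + 14)/2 = (H*Y + 14)/2 = (14 + H*Y)/2 = 7 + H*Y/2)
498/F(21, k(-1, -2)) = 498/(7 + (1/2)*(-1)**2*21) = 498/(7 + (1/2)*1*21) = 498/(7 + 21/2) = 498/(35/2) = 498*(2/35) = 996/35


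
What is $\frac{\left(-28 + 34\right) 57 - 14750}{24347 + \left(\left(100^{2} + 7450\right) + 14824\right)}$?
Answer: $- \frac{14408}{56621} \approx -0.25446$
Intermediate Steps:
$\frac{\left(-28 + 34\right) 57 - 14750}{24347 + \left(\left(100^{2} + 7450\right) + 14824\right)} = \frac{6 \cdot 57 - 14750}{24347 + \left(\left(10000 + 7450\right) + 14824\right)} = \frac{342 - 14750}{24347 + \left(17450 + 14824\right)} = - \frac{14408}{24347 + 32274} = - \frac{14408}{56621}$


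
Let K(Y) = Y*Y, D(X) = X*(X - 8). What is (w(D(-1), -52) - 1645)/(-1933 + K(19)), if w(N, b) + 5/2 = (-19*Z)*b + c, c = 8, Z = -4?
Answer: 11183/3144 ≈ 3.5569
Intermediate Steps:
D(X) = X*(-8 + X)
K(Y) = Y²
w(N, b) = 11/2 + 76*b (w(N, b) = -5/2 + ((-19*(-4))*b + 8) = -5/2 + (76*b + 8) = -5/2 + (8 + 76*b) = 11/2 + 76*b)
(w(D(-1), -52) - 1645)/(-1933 + K(19)) = ((11/2 + 76*(-52)) - 1645)/(-1933 + 19²) = ((11/2 - 3952) - 1645)/(-1933 + 361) = (-7893/2 - 1645)/(-1572) = -11183/2*(-1/1572) = 11183/3144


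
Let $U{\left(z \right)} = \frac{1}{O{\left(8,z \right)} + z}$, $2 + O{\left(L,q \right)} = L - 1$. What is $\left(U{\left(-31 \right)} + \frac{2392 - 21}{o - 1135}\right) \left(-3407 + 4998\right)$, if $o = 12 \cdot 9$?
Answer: $- \frac{7670211}{2054} \approx -3734.3$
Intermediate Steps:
$o = 108$
$O{\left(L,q \right)} = -3 + L$ ($O{\left(L,q \right)} = -2 + \left(L - 1\right) = -2 + \left(-1 + L\right) = -3 + L$)
$U{\left(z \right)} = \frac{1}{5 + z}$ ($U{\left(z \right)} = \frac{1}{\left(-3 + 8\right) + z} = \frac{1}{5 + z}$)
$\left(U{\left(-31 \right)} + \frac{2392 - 21}{o - 1135}\right) \left(-3407 + 4998\right) = \left(\frac{1}{5 - 31} + \frac{2392 - 21}{108 - 1135}\right) \left(-3407 + 4998\right) = \left(\frac{1}{-26} + \frac{2371}{-1027}\right) 1591 = \left(- \frac{1}{26} + 2371 \left(- \frac{1}{1027}\right)\right) 1591 = \left(- \frac{1}{26} - \frac{2371}{1027}\right) 1591 = \left(- \frac{4821}{2054}\right) 1591 = - \frac{7670211}{2054}$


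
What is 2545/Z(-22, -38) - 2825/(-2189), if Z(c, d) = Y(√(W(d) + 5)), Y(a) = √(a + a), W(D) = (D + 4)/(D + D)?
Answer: 2825/2189 + 2545*√3*19^(¼)*46^(¾)/138 ≈ 1179.2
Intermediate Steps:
W(D) = (4 + D)/(2*D) (W(D) = (4 + D)/((2*D)) = (4 + D)*(1/(2*D)) = (4 + D)/(2*D))
Y(a) = √2*√a (Y(a) = √(2*a) = √2*√a)
Z(c, d) = √2*(5 + (4 + d)/(2*d))^(¼) (Z(c, d) = √2*√(√((4 + d)/(2*d) + 5)) = √2*√(√(5 + (4 + d)/(2*d))) = √2*(5 + (4 + d)/(2*d))^(¼))
2545/Z(-22, -38) - 2825/(-2189) = 2545/((22 + 8/(-38))^(¼)) - 2825/(-2189) = 2545/((22 + 8*(-1/38))^(¼)) - 2825*(-1/2189) = 2545/((22 - 4/19)^(¼)) + 2825/2189 = 2545/((414/19)^(¼)) + 2825/2189 = 2545/((√3*19^(¾)*46^(¼)/19)) + 2825/2189 = 2545*(√3*19^(¼)*46^(¾)/138) + 2825/2189 = 2545*√3*19^(¼)*46^(¾)/138 + 2825/2189 = 2825/2189 + 2545*√3*19^(¼)*46^(¾)/138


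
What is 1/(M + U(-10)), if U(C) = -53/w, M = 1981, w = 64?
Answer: 64/126731 ≈ 0.00050501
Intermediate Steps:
U(C) = -53/64
1/(M + U(-10)) = 1/(1981 - 53/64) = 1/(126731/64) = 64/126731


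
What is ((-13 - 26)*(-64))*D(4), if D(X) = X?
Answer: 9984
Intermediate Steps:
((-13 - 26)*(-64))*D(4) = ((-13 - 26)*(-64))*4 = -39*(-64)*4 = 2496*4 = 9984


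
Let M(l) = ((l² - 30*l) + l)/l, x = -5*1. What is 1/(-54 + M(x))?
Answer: -1/88 ≈ -0.011364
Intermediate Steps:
x = -5
M(l) = (l² - 29*l)/l
1/(-54 + M(x)) = 1/(-54 + (-29 - 5)) = 1/(-54 - 34) = 1/(-88) = -1/88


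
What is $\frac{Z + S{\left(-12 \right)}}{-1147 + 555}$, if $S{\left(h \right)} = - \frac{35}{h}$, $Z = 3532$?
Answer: $- \frac{42419}{7104} \approx -5.9711$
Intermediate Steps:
$\frac{Z + S{\left(-12 \right)}}{-1147 + 555} = \frac{3532 - \frac{35}{-12}}{-1147 + 555} = \frac{3532 - - \frac{35}{12}}{-592} = \left(3532 + \frac{35}{12}\right) \left(- \frac{1}{592}\right) = \frac{42419}{12} \left(- \frac{1}{592}\right) = - \frac{42419}{7104}$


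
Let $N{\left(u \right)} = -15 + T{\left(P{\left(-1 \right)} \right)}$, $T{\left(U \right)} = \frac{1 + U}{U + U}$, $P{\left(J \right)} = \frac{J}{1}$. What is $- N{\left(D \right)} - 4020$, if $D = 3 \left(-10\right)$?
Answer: $-4005$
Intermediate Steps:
$P{\left(J \right)} = J$ ($P{\left(J \right)} = J 1 = J$)
$D = -30$
$T{\left(U \right)} = \frac{1 + U}{2 U}$
$N{\left(u \right)} = -15$ ($N{\left(u \right)} = -15 + \frac{1 - 1}{2 \left(-1\right)} = -15 + \frac{1}{2} \left(-1\right) 0 = -15 + 0 = -15$)
$- N{\left(D \right)} - 4020 = \left(-1\right) \left(-15\right) - 4020 = 15 - 4020 = -4005$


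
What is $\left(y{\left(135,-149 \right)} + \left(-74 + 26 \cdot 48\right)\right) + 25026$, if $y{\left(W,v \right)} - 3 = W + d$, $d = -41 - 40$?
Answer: $26257$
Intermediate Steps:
$d = -81$ ($d = -41 - 40 = -81$)
$y{\left(W,v \right)} = -78 + W$ ($y{\left(W,v \right)} = 3 + \left(W - 81\right) = 3 + \left(-81 + W\right) = -78 + W$)
$\left(y{\left(135,-149 \right)} + \left(-74 + 26 \cdot 48\right)\right) + 25026 = \left(\left(-78 + 135\right) + \left(-74 + 26 \cdot 48\right)\right) + 25026 = \left(57 + \left(-74 + 1248\right)\right) + 25026 = \left(57 + 1174\right) + 25026 = 1231 + 25026 = 26257$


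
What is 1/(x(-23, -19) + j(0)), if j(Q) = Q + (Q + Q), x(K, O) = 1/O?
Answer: -19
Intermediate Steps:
j(Q) = 3*Q (j(Q) = Q + 2*Q = 3*Q)
1/(x(-23, -19) + j(0)) = 1/(1/(-19) + 3*0) = 1/(-1/19 + 0) = 1/(-1/19) = -19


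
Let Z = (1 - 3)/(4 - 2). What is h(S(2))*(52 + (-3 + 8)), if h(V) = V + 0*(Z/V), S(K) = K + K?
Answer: 228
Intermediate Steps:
S(K) = 2*K
Z = -1 (Z = -2/2 = -2*1/2 = -1)
h(V) = V (h(V) = V + 0*(-1/V) = V + 0 = V)
h(S(2))*(52 + (-3 + 8)) = (2*2)*(52 + (-3 + 8)) = 4*(52 + 5) = 4*57 = 228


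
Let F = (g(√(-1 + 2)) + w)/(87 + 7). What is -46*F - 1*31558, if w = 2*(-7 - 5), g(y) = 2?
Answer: -1482720/47 ≈ -31547.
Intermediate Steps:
w = -24 (w = 2*(-12) = -24)
F = -11/47 (F = (2 - 24)/(87 + 7) = -22/94 = -22*1/94 = -11/47 ≈ -0.23404)
-46*F - 1*31558 = -46*(-11/47) - 1*31558 = 506/47 - 31558 = -1482720/47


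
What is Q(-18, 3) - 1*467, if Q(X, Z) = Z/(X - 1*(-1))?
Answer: -7942/17 ≈ -467.18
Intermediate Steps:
Q(X, Z) = Z/(1 + X) (Q(X, Z) = Z/(X + 1) = Z/(1 + X))
Q(-18, 3) - 1*467 = 3/(1 - 18) - 1*467 = 3/(-17) - 467 = 3*(-1/17) - 467 = -3/17 - 467 = -7942/17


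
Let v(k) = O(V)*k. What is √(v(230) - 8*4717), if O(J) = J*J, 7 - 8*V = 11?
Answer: 3*I*√16746/2 ≈ 194.11*I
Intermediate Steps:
V = -½ (V = 7/8 - ⅛*11 = 7/8 - 11/8 = -½ ≈ -0.50000)
O(J) = J²
v(k) = k/4 (v(k) = (-½)²*k = k/4)
√(v(230) - 8*4717) = √((¼)*230 - 8*4717) = √(115/2 - 37736) = √(-75357/2) = 3*I*√16746/2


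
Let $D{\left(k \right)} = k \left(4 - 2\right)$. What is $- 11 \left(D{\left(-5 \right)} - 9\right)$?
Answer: $209$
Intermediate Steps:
$D{\left(k \right)} = 2 k$ ($D{\left(k \right)} = k 2 = 2 k$)
$- 11 \left(D{\left(-5 \right)} - 9\right) = - 11 \left(2 \left(-5\right) - 9\right) = - 11 \left(-10 - 9\right) = \left(-11\right) \left(-19\right) = 209$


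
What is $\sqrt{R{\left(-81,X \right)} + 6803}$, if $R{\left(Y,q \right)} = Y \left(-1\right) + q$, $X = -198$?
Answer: $\sqrt{6686} \approx 81.768$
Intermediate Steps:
$R{\left(Y,q \right)} = q - Y$ ($R{\left(Y,q \right)} = - Y + q = q - Y$)
$\sqrt{R{\left(-81,X \right)} + 6803} = \sqrt{\left(-198 - -81\right) + 6803} = \sqrt{\left(-198 + 81\right) + 6803} = \sqrt{-117 + 6803} = \sqrt{6686}$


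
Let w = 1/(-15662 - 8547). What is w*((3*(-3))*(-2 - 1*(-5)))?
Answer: 27/24209 ≈ 0.0011153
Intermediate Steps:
w = -1/24209 (w = 1/(-24209) = -1/24209 ≈ -4.1307e-5)
w*((3*(-3))*(-2 - 1*(-5))) = -3*(-3)*(-2 - 1*(-5))/24209 = -(-9)*(-2 + 5)/24209 = -(-9)*3/24209 = -1/24209*(-27) = 27/24209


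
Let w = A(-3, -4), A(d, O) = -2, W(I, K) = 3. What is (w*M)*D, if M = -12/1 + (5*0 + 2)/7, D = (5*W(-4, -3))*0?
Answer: 0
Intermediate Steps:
D = 0 (D = (5*3)*0 = 15*0 = 0)
M = -82/7 (M = -12*1 + (0 + 2)*(⅐) = -12 + 2*(⅐) = -12 + 2/7 = -82/7 ≈ -11.714)
w = -2
(w*M)*D = -2*(-82/7)*0 = (164/7)*0 = 0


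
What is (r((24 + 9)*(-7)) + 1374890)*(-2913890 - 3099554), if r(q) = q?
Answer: -8266434915596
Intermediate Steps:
(r((24 + 9)*(-7)) + 1374890)*(-2913890 - 3099554) = ((24 + 9)*(-7) + 1374890)*(-2913890 - 3099554) = (33*(-7) + 1374890)*(-6013444) = (-231 + 1374890)*(-6013444) = 1374659*(-6013444) = -8266434915596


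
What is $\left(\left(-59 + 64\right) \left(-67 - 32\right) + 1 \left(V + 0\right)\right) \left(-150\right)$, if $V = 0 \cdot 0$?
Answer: $74250$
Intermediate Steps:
$V = 0$
$\left(\left(-59 + 64\right) \left(-67 - 32\right) + 1 \left(V + 0\right)\right) \left(-150\right) = \left(\left(-59 + 64\right) \left(-67 - 32\right) + 1 \left(0 + 0\right)\right) \left(-150\right) = \left(5 \left(-99\right) + 1 \cdot 0\right) \left(-150\right) = \left(-495 + 0\right) \left(-150\right) = \left(-495\right) \left(-150\right) = 74250$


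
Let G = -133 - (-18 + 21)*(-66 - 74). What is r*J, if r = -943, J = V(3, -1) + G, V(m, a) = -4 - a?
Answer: -267812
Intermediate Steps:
G = 287 (G = -133 - 3*(-140) = -133 - 1*(-420) = -133 + 420 = 287)
J = 284 (J = (-4 - 1*(-1)) + 287 = (-4 + 1) + 287 = -3 + 287 = 284)
r*J = -943*284 = -267812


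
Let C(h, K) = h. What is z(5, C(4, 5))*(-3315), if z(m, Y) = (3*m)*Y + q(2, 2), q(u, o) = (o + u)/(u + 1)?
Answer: -203320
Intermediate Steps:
q(u, o) = (o + u)/(1 + u)
z(m, Y) = 4/3 + 3*Y*m (z(m, Y) = (3*m)*Y + (2 + 2)/(1 + 2) = 3*Y*m + 4/3 = 4/3 + 3*Y*m)
z(5, C(4, 5))*(-3315) = (4/3 + 3*4*5)*(-3315) = (4/3 + 60)*(-3315) = (184/3)*(-3315) = -203320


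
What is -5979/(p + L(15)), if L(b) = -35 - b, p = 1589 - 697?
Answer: -5979/842 ≈ -7.1010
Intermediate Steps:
p = 892
-5979/(p + L(15)) = -5979/(892 + (-35 - 1*15)) = -5979/(892 + (-35 - 15)) = -5979/(892 - 50) = -5979/842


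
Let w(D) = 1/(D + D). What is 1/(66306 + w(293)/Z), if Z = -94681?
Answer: 55483066/3678860174195 ≈ 1.5082e-5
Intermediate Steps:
w(D) = 1/(2*D)
1/(66306 + w(293)/Z) = 1/(66306 + ((½)/293)/(-94681)) = 1/(66306 + ((½)*(1/293))*(-1/94681)) = 1/(66306 + (1/586)*(-1/94681)) = 1/(66306 - 1/55483066) = 1/(3678860174195/55483066) = 55483066/3678860174195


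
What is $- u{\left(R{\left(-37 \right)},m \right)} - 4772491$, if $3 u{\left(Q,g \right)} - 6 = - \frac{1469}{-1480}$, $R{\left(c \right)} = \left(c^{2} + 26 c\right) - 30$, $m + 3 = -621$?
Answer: $- \frac{21189870389}{4440} \approx -4.7725 \cdot 10^{6}$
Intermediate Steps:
$m = -624$ ($m = -3 - 621 = -624$)
$R{\left(c \right)} = -30 + c^{2} + 26 c$
$u{\left(Q,g \right)} = \frac{10349}{4440}$ ($u{\left(Q,g \right)} = 2 + \frac{\left(-1469\right) \frac{1}{-1480}}{3} = 2 + \frac{\left(-1469\right) \left(- \frac{1}{1480}\right)}{3} = 2 + \frac{1}{3} \cdot \frac{1469}{1480} = 2 + \frac{1469}{4440} = \frac{10349}{4440}$)
$- u{\left(R{\left(-37 \right)},m \right)} - 4772491 = \left(-1\right) \frac{10349}{4440} - 4772491 = - \frac{10349}{4440} - 4772491 = - \frac{21189870389}{4440}$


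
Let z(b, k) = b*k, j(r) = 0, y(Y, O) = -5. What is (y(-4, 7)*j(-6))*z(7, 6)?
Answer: 0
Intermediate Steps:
(y(-4, 7)*j(-6))*z(7, 6) = (-5*0)*(7*6) = 0*42 = 0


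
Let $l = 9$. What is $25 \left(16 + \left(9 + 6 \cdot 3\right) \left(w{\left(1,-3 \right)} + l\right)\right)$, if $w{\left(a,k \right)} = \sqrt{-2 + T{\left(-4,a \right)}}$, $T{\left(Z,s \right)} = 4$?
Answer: $6475 + 675 \sqrt{2} \approx 7429.6$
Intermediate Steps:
$w{\left(a,k \right)} = \sqrt{2}$ ($w{\left(a,k \right)} = \sqrt{-2 + 4} = \sqrt{2}$)
$25 \left(16 + \left(9 + 6 \cdot 3\right) \left(w{\left(1,-3 \right)} + l\right)\right) = 25 \left(16 + \left(9 + 6 \cdot 3\right) \left(\sqrt{2} + 9\right)\right) = 25 \left(16 + \left(9 + 18\right) \left(9 + \sqrt{2}\right)\right) = 25 \left(16 + 27 \left(9 + \sqrt{2}\right)\right) = 25 \left(16 + \left(243 + 27 \sqrt{2}\right)\right) = 25 \left(259 + 27 \sqrt{2}\right) = 6475 + 675 \sqrt{2}$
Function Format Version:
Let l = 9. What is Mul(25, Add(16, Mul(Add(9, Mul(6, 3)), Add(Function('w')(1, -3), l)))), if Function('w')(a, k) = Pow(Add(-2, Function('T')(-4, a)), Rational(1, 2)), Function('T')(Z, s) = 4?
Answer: Add(6475, Mul(675, Pow(2, Rational(1, 2)))) ≈ 7429.6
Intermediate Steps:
Function('w')(a, k) = Pow(2, Rational(1, 2)) (Function('w')(a, k) = Pow(Add(-2, 4), Rational(1, 2)) = Pow(2, Rational(1, 2)))
Mul(25, Add(16, Mul(Add(9, Mul(6, 3)), Add(Function('w')(1, -3), l)))) = Mul(25, Add(16, Mul(Add(9, Mul(6, 3)), Add(Pow(2, Rational(1, 2)), 9)))) = Mul(25, Add(16, Mul(Add(9, 18), Add(9, Pow(2, Rational(1, 2)))))) = Mul(25, Add(16, Mul(27, Add(9, Pow(2, Rational(1, 2)))))) = Mul(25, Add(16, Add(243, Mul(27, Pow(2, Rational(1, 2)))))) = Mul(25, Add(259, Mul(27, Pow(2, Rational(1, 2))))) = Add(6475, Mul(675, Pow(2, Rational(1, 2))))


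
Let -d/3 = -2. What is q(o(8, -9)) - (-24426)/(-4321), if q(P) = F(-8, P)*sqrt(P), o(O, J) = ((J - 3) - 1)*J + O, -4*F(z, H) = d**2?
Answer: -24426/4321 - 45*sqrt(5) ≈ -106.28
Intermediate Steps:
d = 6 (d = -3*(-2) = 6)
F(z, H) = -9 (F(z, H) = -1/4*6**2 = -1/4*36 = -9)
o(O, J) = O + J*(-4 + J) (o(O, J) = ((-3 + J) - 1)*J + O = (-4 + J)*J + O = J*(-4 + J) + O = O + J*(-4 + J))
q(P) = -9*sqrt(P)
q(o(8, -9)) - (-24426)/(-4321) = -9*sqrt(8 + (-9)**2 - 4*(-9)) - (-24426)/(-4321) = -9*sqrt(8 + 81 + 36) - (-24426)*(-1)/4321 = -45*sqrt(5) - 1*24426/4321 = -45*sqrt(5) - 24426/4321 = -24426/4321 - 45*sqrt(5)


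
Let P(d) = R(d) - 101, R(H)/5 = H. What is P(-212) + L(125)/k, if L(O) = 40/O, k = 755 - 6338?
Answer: -162046583/139575 ≈ -1161.0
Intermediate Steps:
R(H) = 5*H
k = -5583
P(d) = -101 + 5*d (P(d) = 5*d - 101 = -101 + 5*d)
P(-212) + L(125)/k = (-101 + 5*(-212)) + (40/125)/(-5583) = (-101 - 1060) + (40*(1/125))*(-1/5583) = -1161 + (8/25)*(-1/5583) = -1161 - 8/139575 = -162046583/139575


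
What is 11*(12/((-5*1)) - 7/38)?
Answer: -5401/190 ≈ -28.426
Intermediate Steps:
11*(12/((-5*1)) - 7/38) = 11*(12/(-5) - 7*1/38) = 11*(12*(-⅕) - 7/38) = 11*(-12/5 - 7/38) = 11*(-491/190) = -5401/190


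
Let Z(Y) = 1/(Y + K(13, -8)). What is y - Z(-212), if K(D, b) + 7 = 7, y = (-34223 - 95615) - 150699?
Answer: -59473843/212 ≈ -2.8054e+5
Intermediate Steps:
y = -280537 (y = -129838 - 150699 = -280537)
K(D, b) = 0 (K(D, b) = -7 + 7 = 0)
Z(Y) = 1/Y (Z(Y) = 1/(Y + 0) = 1/Y)
y - Z(-212) = -280537 - 1/(-212) = -280537 - 1*(-1/212) = -280537 + 1/212 = -59473843/212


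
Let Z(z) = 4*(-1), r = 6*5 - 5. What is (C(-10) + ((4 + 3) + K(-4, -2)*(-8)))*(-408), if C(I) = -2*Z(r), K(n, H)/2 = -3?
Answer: -25704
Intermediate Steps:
K(n, H) = -6 (K(n, H) = 2*(-3) = -6)
r = 25 (r = 30 - 5 = 25)
Z(z) = -4
C(I) = 8 (C(I) = -2*(-4) = 8)
(C(-10) + ((4 + 3) + K(-4, -2)*(-8)))*(-408) = (8 + ((4 + 3) - 6*(-8)))*(-408) = (8 + (7 + 48))*(-408) = (8 + 55)*(-408) = 63*(-408) = -25704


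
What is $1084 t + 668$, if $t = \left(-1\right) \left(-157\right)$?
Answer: $170856$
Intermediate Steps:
$t = 157$
$1084 t + 668 = 1084 \cdot 157 + 668 = 170188 + 668 = 170856$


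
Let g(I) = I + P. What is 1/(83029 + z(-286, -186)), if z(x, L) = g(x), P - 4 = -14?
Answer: 1/82733 ≈ 1.2087e-5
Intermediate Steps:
P = -10 (P = 4 - 14 = -10)
g(I) = -10 + I (g(I) = I - 10 = -10 + I)
z(x, L) = -10 + x
1/(83029 + z(-286, -186)) = 1/(83029 + (-10 - 286)) = 1/(83029 - 296) = 1/82733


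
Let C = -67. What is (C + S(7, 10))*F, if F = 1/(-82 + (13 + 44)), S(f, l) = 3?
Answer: 64/25 ≈ 2.5600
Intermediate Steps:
F = -1/25 (F = 1/(-82 + 57) = 1/(-25) = -1/25 ≈ -0.040000)
(C + S(7, 10))*F = (-67 + 3)*(-1/25) = -64*(-1/25) = 64/25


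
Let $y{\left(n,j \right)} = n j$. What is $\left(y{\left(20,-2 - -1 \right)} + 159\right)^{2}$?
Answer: $19321$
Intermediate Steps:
$y{\left(n,j \right)} = j n$
$\left(y{\left(20,-2 - -1 \right)} + 159\right)^{2} = \left(\left(-2 - -1\right) 20 + 159\right)^{2} = \left(\left(-2 + 1\right) 20 + 159\right)^{2} = \left(\left(-1\right) 20 + 159\right)^{2} = \left(-20 + 159\right)^{2} = 139^{2} = 19321$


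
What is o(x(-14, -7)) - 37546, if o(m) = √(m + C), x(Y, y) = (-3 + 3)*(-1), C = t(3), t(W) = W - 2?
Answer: -37545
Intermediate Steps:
t(W) = -2 + W
C = 1 (C = -2 + 3 = 1)
x(Y, y) = 0 (x(Y, y) = 0*(-1) = 0)
o(m) = √(1 + m) (o(m) = √(m + 1) = √(1 + m))
o(x(-14, -7)) - 37546 = √(1 + 0) - 37546 = √1 - 37546 = 1 - 37546 = -37545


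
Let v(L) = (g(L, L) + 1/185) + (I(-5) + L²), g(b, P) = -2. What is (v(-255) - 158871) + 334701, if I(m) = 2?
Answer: 44558176/185 ≈ 2.4086e+5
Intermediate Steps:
v(L) = 1/185 + L² (v(L) = (-2 + 1/185) + (2 + L²) = -369/185 + (2 + L²) = 1/185 + L²)
(v(-255) - 158871) + 334701 = ((1/185 + (-255)²) - 158871) + 334701 = ((1/185 + 65025) - 158871) + 334701 = (12029626/185 - 158871) + 334701 = -17361509/185 + 334701 = 44558176/185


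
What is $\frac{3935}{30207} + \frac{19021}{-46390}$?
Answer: $- \frac{392022697}{1401302730} \approx -0.27976$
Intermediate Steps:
$\frac{3935}{30207} + \frac{19021}{-46390} = 3935 \cdot \frac{1}{30207} + 19021 \left(- \frac{1}{46390}\right) = \frac{3935}{30207} - \frac{19021}{46390} = - \frac{392022697}{1401302730}$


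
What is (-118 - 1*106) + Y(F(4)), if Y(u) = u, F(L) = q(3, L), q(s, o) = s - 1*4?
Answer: -225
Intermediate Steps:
q(s, o) = -4 + s (q(s, o) = s - 4 = -4 + s)
F(L) = -1 (F(L) = -4 + 3 = -1)
(-118 - 1*106) + Y(F(4)) = (-118 - 1*106) - 1 = (-118 - 106) - 1 = -224 - 1 = -225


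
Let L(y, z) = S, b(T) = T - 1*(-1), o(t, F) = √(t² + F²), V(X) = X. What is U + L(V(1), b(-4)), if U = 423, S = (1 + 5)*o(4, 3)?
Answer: 453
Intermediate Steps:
o(t, F) = √(F² + t²)
b(T) = 1 + T (b(T) = T + 1 = 1 + T)
S = 30 (S = (1 + 5)*√(3² + 4²) = 6*√(9 + 16) = 6*√25 = 6*5 = 30)
L(y, z) = 30
U + L(V(1), b(-4)) = 423 + 30 = 453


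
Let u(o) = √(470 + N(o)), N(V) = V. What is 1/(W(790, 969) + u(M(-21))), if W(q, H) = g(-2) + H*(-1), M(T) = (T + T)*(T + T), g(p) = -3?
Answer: -486/471275 - √2234/942550 ≈ -0.0010814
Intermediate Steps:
M(T) = 4*T² (M(T) = (2*T)*(2*T) = 4*T²)
W(q, H) = -3 - H (W(q, H) = -3 + H*(-1) = -3 - H)
u(o) = √(470 + o)
1/(W(790, 969) + u(M(-21))) = 1/((-3 - 1*969) + √(470 + 4*(-21)²)) = 1/((-3 - 969) + √(470 + 4*441)) = 1/(-972 + √(470 + 1764)) = 1/(-972 + √2234)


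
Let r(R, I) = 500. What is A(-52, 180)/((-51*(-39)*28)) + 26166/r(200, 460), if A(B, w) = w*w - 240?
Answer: 61388203/1160250 ≈ 52.909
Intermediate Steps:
A(B, w) = -240 + w² (A(B, w) = w² - 240 = -240 + w²)
A(-52, 180)/((-51*(-39)*28)) + 26166/r(200, 460) = (-240 + 180²)/((-51*(-39)*28)) + 26166/500 = (-240 + 32400)/((1989*28)) + 26166*(1/500) = 32160/55692 + 13083/250 = 32160*(1/55692) + 13083/250 = 2680/4641 + 13083/250 = 61388203/1160250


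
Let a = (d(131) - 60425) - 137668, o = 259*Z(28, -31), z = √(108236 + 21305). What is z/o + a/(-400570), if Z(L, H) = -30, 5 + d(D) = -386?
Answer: 99242/200285 - √129541/7770 ≈ 0.44918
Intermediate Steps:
z = √129541 ≈ 359.92
d(D) = -391 (d(D) = -5 - 386 = -391)
o = -7770 (o = 259*(-30) = -7770)
a = -198484 (a = (-391 - 60425) - 137668 = -60816 - 137668 = -198484)
z/o + a/(-400570) = √129541/(-7770) - 198484/(-400570) = √129541*(-1/7770) - 198484*(-1/400570) = -√129541/7770 + 99242/200285 = 99242/200285 - √129541/7770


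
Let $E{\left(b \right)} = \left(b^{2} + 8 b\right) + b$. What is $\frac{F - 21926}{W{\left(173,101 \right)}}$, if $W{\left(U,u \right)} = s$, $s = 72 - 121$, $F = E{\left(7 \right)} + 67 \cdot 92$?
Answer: $\frac{15650}{49} \approx 319.39$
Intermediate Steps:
$E{\left(b \right)} = b^{2} + 9 b$
$F = 6276$ ($F = 7 \left(9 + 7\right) + 67 \cdot 92 = 7 \cdot 16 + 6164 = 112 + 6164 = 6276$)
$s = -49$ ($s = 72 - 121 = -49$)
$W{\left(U,u \right)} = -49$
$\frac{F - 21926}{W{\left(173,101 \right)}} = \frac{6276 - 21926}{-49} = \left(6276 - 21926\right) \left(- \frac{1}{49}\right) = \left(-15650\right) \left(- \frac{1}{49}\right) = \frac{15650}{49}$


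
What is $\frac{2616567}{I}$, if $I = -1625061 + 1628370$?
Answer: $\frac{872189}{1103} \approx 790.74$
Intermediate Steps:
$I = 3309$
$\frac{2616567}{I} = \frac{2616567}{3309} = 2616567 \cdot \frac{1}{3309} = \frac{872189}{1103}$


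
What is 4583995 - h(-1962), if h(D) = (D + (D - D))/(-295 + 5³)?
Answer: 389638594/85 ≈ 4.5840e+6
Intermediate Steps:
h(D) = -D/170 (h(D) = (D + 0)/(-295 + 125) = D/(-170) = D*(-1/170) = -D/170)
4583995 - h(-1962) = 4583995 - (-1)*(-1962)/170 = 4583995 - 1*981/85 = 4583995 - 981/85 = 389638594/85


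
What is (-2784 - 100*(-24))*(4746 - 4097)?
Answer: -249216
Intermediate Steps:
(-2784 - 100*(-24))*(4746 - 4097) = (-2784 + 2400)*649 = -384*649 = -249216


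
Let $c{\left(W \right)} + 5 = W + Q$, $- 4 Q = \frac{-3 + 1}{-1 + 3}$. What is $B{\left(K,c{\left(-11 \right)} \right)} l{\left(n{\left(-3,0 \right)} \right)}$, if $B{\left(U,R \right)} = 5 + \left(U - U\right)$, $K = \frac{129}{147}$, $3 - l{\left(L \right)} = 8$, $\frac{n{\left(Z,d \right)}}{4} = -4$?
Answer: $-25$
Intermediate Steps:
$n{\left(Z,d \right)} = -16$ ($n{\left(Z,d \right)} = 4 \left(-4\right) = -16$)
$l{\left(L \right)} = -5$ ($l{\left(L \right)} = 3 - 8 = -5$)
$Q = \frac{1}{4}$ ($Q = - \frac{\left(-3 + 1\right) \frac{1}{-1 + 3}}{4} = - \frac{\left(-2\right) \frac{1}{2}}{4} = \left(- \frac{1}{4}\right) \left(-1\right) = \frac{1}{4} \approx 0.25$)
$K = \frac{43}{49}$ ($K = 129 \cdot \frac{1}{147} = \frac{43}{49} \approx 0.87755$)
$c{\left(W \right)} = - \frac{19}{4} + W$ ($c{\left(W \right)} = -5 + \left(W + \frac{1}{4}\right) = -5 + \left(\frac{1}{4} + W\right) = - \frac{19}{4} + W$)
$B{\left(U,R \right)} = 5$ ($B{\left(U,R \right)} = 5 + 0 = 5$)
$B{\left(K,c{\left(-11 \right)} \right)} l{\left(n{\left(-3,0 \right)} \right)} = 5 \left(-5\right) = -25$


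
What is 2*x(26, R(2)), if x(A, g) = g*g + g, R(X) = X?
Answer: 12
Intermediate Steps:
x(A, g) = g + g² (x(A, g) = g² + g = g + g²)
2*x(26, R(2)) = 2*(2*(1 + 2)) = 2*(2*3) = 2*6 = 12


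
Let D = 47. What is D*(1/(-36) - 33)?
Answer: -55883/36 ≈ -1552.3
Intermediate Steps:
D*(1/(-36) - 33) = 47*(1/(-36) - 33) = 47*(-1/36 - 33) = 47*(-1189/36) = -55883/36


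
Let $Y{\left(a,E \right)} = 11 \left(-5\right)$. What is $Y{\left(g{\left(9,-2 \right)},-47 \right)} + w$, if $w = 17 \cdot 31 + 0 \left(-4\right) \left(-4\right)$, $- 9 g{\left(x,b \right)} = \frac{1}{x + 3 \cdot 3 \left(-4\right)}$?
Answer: $472$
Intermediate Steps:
$g{\left(x,b \right)} = - \frac{1}{9 \left(-36 + x\right)}$ ($g{\left(x,b \right)} = - \frac{1}{9 \left(x + 3 \cdot 3 \left(-4\right)\right)} = - \frac{1}{9 \left(x + 9 \left(-4\right)\right)} = - \frac{1}{9 \left(x - 36\right)} = - \frac{1}{9 \left(-36 + x\right)}$)
$Y{\left(a,E \right)} = -55$
$w = 527$ ($w = 527 + 0 \left(-4\right) = 527 + 0 = 527$)
$Y{\left(g{\left(9,-2 \right)},-47 \right)} + w = -55 + 527 = 472$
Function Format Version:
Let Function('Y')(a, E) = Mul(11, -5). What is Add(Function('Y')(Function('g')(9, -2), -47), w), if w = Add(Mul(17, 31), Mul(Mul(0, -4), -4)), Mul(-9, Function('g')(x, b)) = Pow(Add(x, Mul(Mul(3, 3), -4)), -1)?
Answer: 472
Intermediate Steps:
Function('g')(x, b) = Mul(Rational(-1, 9), Pow(Add(-36, x), -1)) (Function('g')(x, b) = Mul(Rational(-1, 9), Pow(Add(x, Mul(Mul(3, 3), -4)), -1)) = Mul(Rational(-1, 9), Pow(Add(x, Mul(9, -4)), -1)) = Mul(Rational(-1, 9), Pow(Add(x, -36), -1)) = Mul(Rational(-1, 9), Pow(Add(-36, x), -1)))
Function('Y')(a, E) = -55
w = 527 (w = Add(527, Mul(0, -4)) = Add(527, 0) = 527)
Add(Function('Y')(Function('g')(9, -2), -47), w) = Add(-55, 527) = 472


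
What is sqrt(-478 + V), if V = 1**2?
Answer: 3*I*sqrt(53) ≈ 21.84*I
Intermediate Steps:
V = 1
sqrt(-478 + V) = sqrt(-478 + 1) = sqrt(-477) = 3*I*sqrt(53)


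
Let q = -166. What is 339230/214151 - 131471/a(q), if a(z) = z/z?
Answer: -28154306891/214151 ≈ -1.3147e+5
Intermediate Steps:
a(z) = 1
339230/214151 - 131471/a(q) = 339230/214151 - 131471/1 = 339230*(1/214151) - 131471*1 = 339230/214151 - 131471 = -28154306891/214151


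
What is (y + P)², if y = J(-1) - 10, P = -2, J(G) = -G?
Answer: 121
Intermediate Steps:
y = -9 (y = -1*(-1) - 10 = 1 - 10 = -9)
(y + P)² = (-9 - 2)² = (-11)² = 121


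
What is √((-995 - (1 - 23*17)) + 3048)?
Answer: √2443 ≈ 49.427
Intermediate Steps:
√((-995 - (1 - 23*17)) + 3048) = √((-995 - (1 - 391)) + 3048) = √((-995 - 1*(-390)) + 3048) = √((-995 + 390) + 3048) = √(-605 + 3048) = √2443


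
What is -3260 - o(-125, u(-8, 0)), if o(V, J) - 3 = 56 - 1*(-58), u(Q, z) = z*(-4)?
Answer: -3377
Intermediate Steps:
u(Q, z) = -4*z
o(V, J) = 117 (o(V, J) = 3 + (56 - 1*(-58)) = 3 + (56 + 58) = 3 + 114 = 117)
-3260 - o(-125, u(-8, 0)) = -3260 - 1*117 = -3260 - 117 = -3377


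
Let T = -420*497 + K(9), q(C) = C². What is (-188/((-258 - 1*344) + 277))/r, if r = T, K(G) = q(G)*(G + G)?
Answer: -94/33683325 ≈ -2.7907e-6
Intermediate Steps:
K(G) = 2*G³ (K(G) = G²*(G + G) = G²*(2*G) = 2*G³)
T = -207282 (T = -420*497 + 2*9³ = -208740 + 2*729 = -208740 + 1458 = -207282)
r = -207282
(-188/((-258 - 1*344) + 277))/r = (-188/((-258 - 1*344) + 277))/(-207282) = (-188/((-258 - 344) + 277))*(-1/207282) = (-188/(-602 + 277))*(-1/207282) = (-188/(-325))*(-1/207282) = -1/325*(-188)*(-1/207282) = (188/325)*(-1/207282) = -94/33683325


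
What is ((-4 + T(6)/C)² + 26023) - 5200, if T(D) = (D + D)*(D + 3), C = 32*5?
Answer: 33334489/1600 ≈ 20834.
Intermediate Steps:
C = 160
T(D) = 2*D*(3 + D) (T(D) = (2*D)*(3 + D) = 2*D*(3 + D))
((-4 + T(6)/C)² + 26023) - 5200 = ((-4 + (2*6*(3 + 6))/160)² + 26023) - 5200 = ((-4 + (2*6*9)*(1/160))² + 26023) - 5200 = ((-4 + 108*(1/160))² + 26023) - 5200 = ((-4 + 27/40)² + 26023) - 5200 = ((-133/40)² + 26023) - 5200 = (17689/1600 + 26023) - 5200 = 41654489/1600 - 5200 = 33334489/1600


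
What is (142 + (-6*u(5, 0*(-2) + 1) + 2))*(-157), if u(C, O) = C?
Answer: -17898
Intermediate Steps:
(142 + (-6*u(5, 0*(-2) + 1) + 2))*(-157) = (142 + (-6*5 + 2))*(-157) = (142 + (-30 + 2))*(-157) = (142 - 28)*(-157) = 114*(-157) = -17898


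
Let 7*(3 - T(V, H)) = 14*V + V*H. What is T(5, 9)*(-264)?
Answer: 24816/7 ≈ 3545.1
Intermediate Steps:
T(V, H) = 3 - 2*V - H*V/7 (T(V, H) = 3 - (14*V + V*H)/7 = 3 - (14*V + H*V)/7 = 3 + (-2*V - H*V/7) = 3 - 2*V - H*V/7)
T(5, 9)*(-264) = (3 - 2*5 - 1/7*9*5)*(-264) = (3 - 10 - 45/7)*(-264) = -94/7*(-264) = 24816/7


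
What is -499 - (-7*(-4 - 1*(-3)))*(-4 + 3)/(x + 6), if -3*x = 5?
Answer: -6466/13 ≈ -497.38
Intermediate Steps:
x = -5/3 (x = -1/3*5 = -5/3 ≈ -1.6667)
-499 - (-7*(-4 - 1*(-3)))*(-4 + 3)/(x + 6) = -499 - (-7*(-4 - 1*(-3)))*(-4 + 3)/(-5/3 + 6) = -499 - (-7*(-4 + 3))*(-1/13/3) = -499 - (-7*(-1))*(-1*3/13) = -499 - 7*(-3)/13 = -499 - 1*(-21/13) = -499 + 21/13 = -6466/13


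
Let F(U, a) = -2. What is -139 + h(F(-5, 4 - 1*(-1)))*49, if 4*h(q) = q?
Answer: -327/2 ≈ -163.50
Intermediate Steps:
h(q) = q/4
-139 + h(F(-5, 4 - 1*(-1)))*49 = -139 + ((¼)*(-2))*49 = -139 - ½*49 = -139 - 49/2 = -327/2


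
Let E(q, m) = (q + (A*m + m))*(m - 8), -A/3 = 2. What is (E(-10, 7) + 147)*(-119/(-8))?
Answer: 2856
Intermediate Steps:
A = -6 (A = -3*2 = -6)
E(q, m) = (-8 + m)*(q - 5*m) (E(q, m) = (q + (-6*m + m))*(m - 8) = (q - 5*m)*(-8 + m) = (-8 + m)*(q - 5*m))
(E(-10, 7) + 147)*(-119/(-8)) = ((-8*(-10) - 5*7² + 40*7 + 7*(-10)) + 147)*(-119/(-8)) = ((80 - 5*49 + 280 - 70) + 147)*(-119*(-⅛)) = ((80 - 245 + 280 - 70) + 147)*(119/8) = (45 + 147)*(119/8) = 192*(119/8) = 2856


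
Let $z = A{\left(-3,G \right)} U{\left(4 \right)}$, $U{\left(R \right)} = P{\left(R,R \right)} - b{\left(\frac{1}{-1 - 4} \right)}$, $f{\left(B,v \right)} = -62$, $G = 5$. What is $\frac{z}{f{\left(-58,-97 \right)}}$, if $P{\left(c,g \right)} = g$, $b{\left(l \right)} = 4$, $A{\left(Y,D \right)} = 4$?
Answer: $0$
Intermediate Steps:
$U{\left(R \right)} = -4 + R$ ($U{\left(R \right)} = R - 4 = -4 + R$)
$z = 0$ ($z = 4 \left(-4 + 4\right) = 4 \cdot 0 = 0$)
$\frac{z}{f{\left(-58,-97 \right)}} = \frac{0}{-62} = 0 \left(- \frac{1}{62}\right) = 0$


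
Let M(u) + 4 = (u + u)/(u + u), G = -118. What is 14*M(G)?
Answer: -42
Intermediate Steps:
M(u) = -3 (M(u) = -4 + (u + u)/(u + u) = -4 + (2*u)/((2*u)) = -4 + (2*u)*(1/(2*u)) = -4 + 1 = -3)
14*M(G) = 14*(-3) = -42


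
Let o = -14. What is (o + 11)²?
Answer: 9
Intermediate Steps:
(o + 11)² = (-14 + 11)² = (-3)² = 9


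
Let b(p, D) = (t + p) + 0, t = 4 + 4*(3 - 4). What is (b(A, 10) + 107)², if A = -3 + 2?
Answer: 11236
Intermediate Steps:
A = -1
t = 0 (t = 4 + 4*(-1) = 4 - 4 = 0)
b(p, D) = p (b(p, D) = (0 + p) + 0 = p + 0 = p)
(b(A, 10) + 107)² = (-1 + 107)² = 106² = 11236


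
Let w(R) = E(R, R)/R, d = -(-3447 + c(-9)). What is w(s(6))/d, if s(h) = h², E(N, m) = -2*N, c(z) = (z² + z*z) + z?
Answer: -1/1647 ≈ -0.00060716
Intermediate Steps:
c(z) = z + 2*z² (c(z) = (z² + z²) + z = 2*z² + z = z + 2*z²)
d = 3294 (d = -(-3447 - 9*(1 + 2*(-9))) = -(-3447 - 9*(1 - 18)) = -(-3447 - 9*(-17)) = -(-3447 + 153) = -1*(-3294) = 3294)
w(R) = -2 (w(R) = (-2*R)/R = -2)
w(s(6))/d = -2/3294 = -2*1/3294 = -1/1647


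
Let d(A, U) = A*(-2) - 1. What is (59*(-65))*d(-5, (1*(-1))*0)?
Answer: -34515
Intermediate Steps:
d(A, U) = -1 - 2*A (d(A, U) = -2*A - 1 = -1 - 2*A)
(59*(-65))*d(-5, (1*(-1))*0) = (59*(-65))*(-1 - 2*(-5)) = -3835*(-1 + 10) = -3835*9 = -34515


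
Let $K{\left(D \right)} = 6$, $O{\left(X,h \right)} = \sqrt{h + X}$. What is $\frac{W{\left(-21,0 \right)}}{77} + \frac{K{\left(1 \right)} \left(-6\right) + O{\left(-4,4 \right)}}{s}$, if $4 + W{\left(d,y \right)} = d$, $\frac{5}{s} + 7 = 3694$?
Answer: $- \frac{10220489}{385} \approx -26547.0$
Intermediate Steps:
$s = \frac{5}{3687}$ ($s = \frac{5}{-7 + 3694} = \frac{5}{3687} \approx 0.0013561$)
$W{\left(d,y \right)} = -4 + d$
$O{\left(X,h \right)} = \sqrt{X + h}$
$\frac{W{\left(-21,0 \right)}}{77} + \frac{K{\left(1 \right)} \left(-6\right) + O{\left(-4,4 \right)}}{s} = \frac{-4 - 21}{77} + \frac{6 \left(-6\right) + \sqrt{-4 + 4}}{\frac{5}{3687}} = \left(-25\right) \frac{1}{77} + \left(-36 + \sqrt{0}\right) \frac{3687}{5} = - \frac{25}{77} + \left(-36 + 0\right) \frac{3687}{5} = - \frac{25}{77} - \frac{132732}{5} = - \frac{10220489}{385}$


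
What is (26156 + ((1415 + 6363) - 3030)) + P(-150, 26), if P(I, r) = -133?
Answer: 30771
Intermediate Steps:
(26156 + ((1415 + 6363) - 3030)) + P(-150, 26) = (26156 + ((1415 + 6363) - 3030)) - 133 = (26156 + (7778 - 3030)) - 133 = (26156 + 4748) - 133 = 30904 - 133 = 30771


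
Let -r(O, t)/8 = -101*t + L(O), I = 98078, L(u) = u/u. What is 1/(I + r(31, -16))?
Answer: 1/85142 ≈ 1.1745e-5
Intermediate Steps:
L(u) = 1
r(O, t) = -8 + 808*t (r(O, t) = -8*(-101*t + 1) = -8*(1 - 101*t) = -8 + 808*t)
1/(I + r(31, -16)) = 1/(98078 + (-8 + 808*(-16))) = 1/(98078 + (-8 - 12928)) = 1/(98078 - 12936) = 1/85142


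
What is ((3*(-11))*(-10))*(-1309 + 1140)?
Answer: -55770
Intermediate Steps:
((3*(-11))*(-10))*(-1309 + 1140) = -33*(-10)*(-169) = 330*(-169) = -55770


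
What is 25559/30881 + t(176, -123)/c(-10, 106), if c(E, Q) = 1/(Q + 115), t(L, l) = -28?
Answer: -191066069/30881 ≈ -6187.2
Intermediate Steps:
c(E, Q) = 1/(115 + Q)
25559/30881 + t(176, -123)/c(-10, 106) = 25559/30881 - 28/(1/(115 + 106)) = 25559*(1/30881) - 28/(1/221) = 25559/30881 - 28/1/221 = 25559/30881 - 28*221 = 25559/30881 - 6188 = -191066069/30881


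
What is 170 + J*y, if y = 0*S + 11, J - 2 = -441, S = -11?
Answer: -4659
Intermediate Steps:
J = -439 (J = 2 - 441 = -439)
y = 11 (y = 0*(-11) + 11 = 0 + 11 = 11)
170 + J*y = 170 - 439*11 = 170 - 4829 = -4659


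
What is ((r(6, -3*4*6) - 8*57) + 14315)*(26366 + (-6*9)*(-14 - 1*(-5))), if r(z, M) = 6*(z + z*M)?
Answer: 303508156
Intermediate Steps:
r(z, M) = 6*z + 6*M*z (r(z, M) = 6*(z + M*z) = 6*z + 6*M*z)
((r(6, -3*4*6) - 8*57) + 14315)*(26366 + (-6*9)*(-14 - 1*(-5))) = ((6*6*(1 - 3*4*6) - 8*57) + 14315)*(26366 + (-6*9)*(-14 - 1*(-5))) = ((6*6*(1 - 12*6) - 456) + 14315)*(26366 - 54*(-14 + 5)) = ((6*6*(1 - 72) - 456) + 14315)*(26366 - 54*(-9)) = ((6*6*(-71) - 456) + 14315)*(26366 + 486) = ((-2556 - 456) + 14315)*26852 = (-3012 + 14315)*26852 = 11303*26852 = 303508156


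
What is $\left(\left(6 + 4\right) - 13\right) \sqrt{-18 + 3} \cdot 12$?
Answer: $- 36 i \sqrt{15} \approx - 139.43 i$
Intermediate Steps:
$\left(\left(6 + 4\right) - 13\right) \sqrt{-18 + 3} \cdot 12 = \left(10 - 13\right) \sqrt{-15} \cdot 12 = - 3 i \sqrt{15} \cdot 12 = - 36 i \sqrt{15}$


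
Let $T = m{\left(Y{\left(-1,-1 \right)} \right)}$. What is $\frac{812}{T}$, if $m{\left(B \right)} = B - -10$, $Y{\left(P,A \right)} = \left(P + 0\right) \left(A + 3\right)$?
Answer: $\frac{203}{2} \approx 101.5$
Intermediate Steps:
$Y{\left(P,A \right)} = P \left(3 + A\right)$
$m{\left(B \right)} = 10 + B$ ($m{\left(B \right)} = B + 10 = 10 + B$)
$T = 8$ ($T = 10 - \left(3 - 1\right) = 10 - 2 = 8$)
$\frac{812}{T} = \frac{812}{8} = 812 \cdot \frac{1}{8} = \frac{203}{2}$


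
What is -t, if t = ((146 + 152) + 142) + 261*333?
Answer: -87353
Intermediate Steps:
t = 87353 (t = (298 + 142) + 86913 = 440 + 86913 = 87353)
-t = -1*87353 = -87353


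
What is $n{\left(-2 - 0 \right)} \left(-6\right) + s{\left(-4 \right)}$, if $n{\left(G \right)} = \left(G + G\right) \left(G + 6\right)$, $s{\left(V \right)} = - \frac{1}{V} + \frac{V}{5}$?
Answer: $\frac{1909}{20} \approx 95.45$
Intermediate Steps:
$s{\left(V \right)} = - \frac{1}{V} + \frac{V}{5}$ ($s{\left(V \right)} = - \frac{1}{V} + V \frac{1}{5} = - \frac{1}{V} + \frac{V}{5}$)
$n{\left(G \right)} = 2 G \left(6 + G\right)$
$n{\left(-2 - 0 \right)} \left(-6\right) + s{\left(-4 \right)} = 2 \left(-2 - 0\right) \left(6 - 2\right) \left(-6\right) + \left(- \frac{1}{-4} + \frac{1}{5} \left(-4\right)\right) = 2 \left(-2 + 0\right) \left(6 + \left(-2 + 0\right)\right) \left(-6\right) - \frac{11}{20} = 2 \left(-2\right) \left(6 - 2\right) \left(-6\right) + \left(\frac{1}{4} - \frac{4}{5}\right) = 2 \left(-2\right) 4 \left(-6\right) - \frac{11}{20} = \left(-16\right) \left(-6\right) - \frac{11}{20} = 96 - \frac{11}{20} = \frac{1909}{20}$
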